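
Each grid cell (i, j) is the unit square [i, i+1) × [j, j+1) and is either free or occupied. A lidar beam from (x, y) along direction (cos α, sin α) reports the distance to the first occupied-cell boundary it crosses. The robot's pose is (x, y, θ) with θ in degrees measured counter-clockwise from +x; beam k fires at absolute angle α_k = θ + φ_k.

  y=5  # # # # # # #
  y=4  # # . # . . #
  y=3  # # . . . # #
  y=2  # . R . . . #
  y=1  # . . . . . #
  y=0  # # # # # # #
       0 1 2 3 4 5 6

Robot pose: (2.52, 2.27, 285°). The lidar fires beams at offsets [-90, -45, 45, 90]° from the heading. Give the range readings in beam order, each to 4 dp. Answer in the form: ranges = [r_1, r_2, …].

beam 1: φ=-90°, α=195°
  dir = (cos 195°, sin 195°) = (-0.9659, -0.2588); from cell (2,2)
  next x-line at t=0.5383, next y-line at t=1.0432; Δt_x=1.0353, Δt_y=3.8637
    x: enter (1,2) at t=0.5383
    y: enter (1,1) at t=1.0432
    x: enter (0,1) at t=1.5736 ← occupied
  → r_1 = 1.5736
beam 2: φ=-45°, α=240°
  dir = (cos 240°, sin 240°) = (-0.5000, -0.8660); from cell (2,2)
  next x-line at t=1.0400, next y-line at t=0.3118; Δt_x=2.0000, Δt_y=1.1547
    y: enter (2,1) at t=0.3118
    x: enter (1,1) at t=1.0400
    y: enter (1,0) at t=1.4665 ← occupied
  → r_2 = 1.4665
beam 3: φ=45°, α=330°
  dir = (cos 330°, sin 330°) = (0.8660, -0.5000); from cell (2,2)
  next x-line at t=0.5543, next y-line at t=0.5400; Δt_x=1.1547, Δt_y=2.0000
    y: enter (2,1) at t=0.5400
    x: enter (3,1) at t=0.5543
    x: enter (4,1) at t=1.7090
    y: enter (4,0) at t=2.5400 ← occupied
  → r_3 = 2.5400
beam 4: φ=90°, α=15°
  dir = (cos 15°, sin 15°) = (0.9659, 0.2588); from cell (2,2)
  next x-line at t=0.4969, next y-line at t=2.8205; Δt_x=1.0353, Δt_y=3.8637
    x: enter (3,2) at t=0.4969
    x: enter (4,2) at t=1.5322
    x: enter (5,2) at t=2.5675
    y: enter (5,3) at t=2.8205 ← occupied
  → r_4 = 2.8205

ranges = [1.5736, 1.4665, 2.5400, 2.8205]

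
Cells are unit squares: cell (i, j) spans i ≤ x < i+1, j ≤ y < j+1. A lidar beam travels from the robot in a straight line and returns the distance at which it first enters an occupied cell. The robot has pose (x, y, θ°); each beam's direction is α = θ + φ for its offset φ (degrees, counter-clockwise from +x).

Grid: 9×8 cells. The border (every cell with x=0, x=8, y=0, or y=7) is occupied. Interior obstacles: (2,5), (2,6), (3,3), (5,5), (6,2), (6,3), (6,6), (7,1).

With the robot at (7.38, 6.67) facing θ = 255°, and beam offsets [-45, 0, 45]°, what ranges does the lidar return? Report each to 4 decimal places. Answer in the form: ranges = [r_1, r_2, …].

beam 1: φ=-45°, α=210°
  direction (-0.8660, -0.5000); cell (7,6); t to first gridline: x 0.4388, y 1.3400 (then +1.1547 / +2.0000)
    (6,6) via x @ 0.4388  # hit
  → r_1 = 0.4388
beam 2: φ=0°, α=255°
  direction (-0.2588, -0.9659); cell (7,6); t to first gridline: x 1.4682, y 0.6936 (then +3.8637 / +1.0353)
    (7,5) via y @ 0.6936
    (6,5) via x @ 1.4682
    (6,4) via y @ 1.7289
    (6,3) via y @ 2.7642  # hit
  → r_2 = 2.7642
beam 3: φ=45°, α=300°
  direction (0.5000, -0.8660); cell (7,6); t to first gridline: x 1.2400, y 0.7736 (then +2.0000 / +1.1547)
    (7,5) via y @ 0.7736
    (8,5) via x @ 1.2400  # hit
  → r_3 = 1.2400

ranges = [0.4388, 2.7642, 1.2400]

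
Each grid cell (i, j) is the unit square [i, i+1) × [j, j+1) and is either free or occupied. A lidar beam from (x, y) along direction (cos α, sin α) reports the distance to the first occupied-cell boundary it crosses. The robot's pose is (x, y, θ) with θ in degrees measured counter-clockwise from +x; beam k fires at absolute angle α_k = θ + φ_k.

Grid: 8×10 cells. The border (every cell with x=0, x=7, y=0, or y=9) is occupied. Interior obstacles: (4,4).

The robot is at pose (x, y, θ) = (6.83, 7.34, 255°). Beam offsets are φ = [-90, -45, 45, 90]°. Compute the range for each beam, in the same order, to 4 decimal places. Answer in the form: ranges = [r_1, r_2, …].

beam 1: φ=-90°, α=165°
  d=(-0.9659,0.2588)  start (6,7)  tX=0.8593 tY=2.5500  stride 1/|dx|=1.0353 1/|dy|=3.8637
    cross x-line → (5,7), t=0.8593
    cross x-line → (4,7), t=1.8946
    cross y-line → (4,8), t=2.5500
    cross x-line → (3,8), t=2.9298
    cross x-line → (2,8), t=3.9651
    cross x-line → (1,8), t=5.0004
    cross x-line → (0,8), t=6.0357 (wall)
  → r_1 = 6.0357
beam 2: φ=-45°, α=210°
  d=(-0.8660,-0.5000)  start (6,7)  tX=0.9584 tY=0.6800  stride 1/|dx|=1.1547 1/|dy|=2.0000
    cross y-line → (6,6), t=0.6800
    cross x-line → (5,6), t=0.9584
    cross x-line → (4,6), t=2.1131
    cross y-line → (4,5), t=2.6800
    cross x-line → (3,5), t=3.2678
    cross x-line → (2,5), t=4.4225
    cross y-line → (2,4), t=4.6800
    cross x-line → (1,4), t=5.5772
    cross y-line → (1,3), t=6.6800
    cross x-line → (0,3), t=6.7319 (wall)
  → r_2 = 6.7319
beam 3: φ=45°, α=300°
  d=(0.5000,-0.8660)  start (6,7)  tX=0.3400 tY=0.3926  stride 1/|dx|=2.0000 1/|dy|=1.1547
    cross x-line → (7,7), t=0.3400 (wall)
  → r_3 = 0.3400
beam 4: φ=90°, α=345°
  d=(0.9659,-0.2588)  start (6,7)  tX=0.1760 tY=1.3137  stride 1/|dx|=1.0353 1/|dy|=3.8637
    cross x-line → (7,7), t=0.1760 (wall)
  → r_4 = 0.1760

ranges = [6.0357, 6.7319, 0.3400, 0.1760]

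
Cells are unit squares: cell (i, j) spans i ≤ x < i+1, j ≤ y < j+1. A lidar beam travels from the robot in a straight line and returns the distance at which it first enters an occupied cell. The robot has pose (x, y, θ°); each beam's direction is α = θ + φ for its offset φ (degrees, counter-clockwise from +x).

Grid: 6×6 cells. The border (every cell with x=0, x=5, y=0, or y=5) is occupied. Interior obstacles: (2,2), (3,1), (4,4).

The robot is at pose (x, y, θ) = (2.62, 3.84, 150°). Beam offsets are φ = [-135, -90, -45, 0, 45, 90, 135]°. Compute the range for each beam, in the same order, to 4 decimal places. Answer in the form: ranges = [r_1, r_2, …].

beam 1: φ=-135°, α=15°
  dir = (cos 15°, sin 15°) = (0.9659, 0.2588); from cell (2,3)
  next x-line at t=0.3934, next y-line at t=0.6182; Δt_x=1.0353, Δt_y=3.8637
    x: enter (3,3) at t=0.3934
    y: enter (3,4) at t=0.6182
    x: enter (4,4) at t=1.4287 ← occupied
  → r_1 = 1.4287
beam 2: φ=-90°, α=60°
  dir = (cos 60°, sin 60°) = (0.5000, 0.8660); from cell (2,3)
  next x-line at t=0.7600, next y-line at t=0.1848; Δt_x=2.0000, Δt_y=1.1547
    y: enter (2,4) at t=0.1848
    x: enter (3,4) at t=0.7600
    y: enter (3,5) at t=1.3395 ← occupied
  → r_2 = 1.3395
beam 3: φ=-45°, α=105°
  dir = (cos 105°, sin 105°) = (-0.2588, 0.9659); from cell (2,3)
  next x-line at t=2.3955, next y-line at t=0.1656; Δt_x=3.8637, Δt_y=1.0353
    y: enter (2,4) at t=0.1656
    y: enter (2,5) at t=1.2009 ← occupied
  → r_3 = 1.2009
beam 4: φ=0°, α=150°
  dir = (cos 150°, sin 150°) = (-0.8660, 0.5000); from cell (2,3)
  next x-line at t=0.7159, next y-line at t=0.3200; Δt_x=1.1547, Δt_y=2.0000
    y: enter (2,4) at t=0.3200
    x: enter (1,4) at t=0.7159
    x: enter (0,4) at t=1.8706 ← occupied
  → r_4 = 1.8706
beam 5: φ=45°, α=195°
  dir = (cos 195°, sin 195°) = (-0.9659, -0.2588); from cell (2,3)
  next x-line at t=0.6419, next y-line at t=3.2455; Δt_x=1.0353, Δt_y=3.8637
    x: enter (1,3) at t=0.6419
    x: enter (0,3) at t=1.6771 ← occupied
  → r_5 = 1.6771
beam 6: φ=90°, α=240°
  dir = (cos 240°, sin 240°) = (-0.5000, -0.8660); from cell (2,3)
  next x-line at t=1.2400, next y-line at t=0.9699; Δt_x=2.0000, Δt_y=1.1547
    y: enter (2,2) at t=0.9699 ← occupied
  → r_6 = 0.9699
beam 7: φ=135°, α=285°
  dir = (cos 285°, sin 285°) = (0.2588, -0.9659); from cell (2,3)
  next x-line at t=1.4682, next y-line at t=0.8696; Δt_x=3.8637, Δt_y=1.0353
    y: enter (2,2) at t=0.8696 ← occupied
  → r_7 = 0.8696

ranges = [1.4287, 1.3395, 1.2009, 1.8706, 1.6771, 0.9699, 0.8696]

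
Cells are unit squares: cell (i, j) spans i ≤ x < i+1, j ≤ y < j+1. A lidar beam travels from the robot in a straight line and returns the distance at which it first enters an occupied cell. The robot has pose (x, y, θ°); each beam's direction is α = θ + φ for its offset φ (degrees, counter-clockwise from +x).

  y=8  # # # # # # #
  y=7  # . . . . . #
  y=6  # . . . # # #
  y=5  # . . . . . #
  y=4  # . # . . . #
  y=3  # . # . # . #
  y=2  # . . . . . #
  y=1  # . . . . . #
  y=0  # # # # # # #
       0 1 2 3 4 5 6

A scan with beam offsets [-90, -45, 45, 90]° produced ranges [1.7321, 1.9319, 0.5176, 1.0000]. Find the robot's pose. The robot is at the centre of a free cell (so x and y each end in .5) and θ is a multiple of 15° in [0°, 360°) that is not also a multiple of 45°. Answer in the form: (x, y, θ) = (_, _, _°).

(x, y, θ) = (2.5, 7.5, 60°)

Candidates: 30 free-cell centres × 16 headings = 480 poses. Raycast each; keep the one whose scan matches to 4 dp.
  (1.5, 2.5, 300°): beam 1 = 0.5774 ≠ 1.7321 ✗
  (5.5, 2.5, 255°): beam 1 = 2.5882 ≠ 1.7321 ✗
  (2.5, 5.5, 330°): beam 1 = 0.5774 ≠ 1.7321 ✗
  …
  (2.5, 7.5, 60°): r_1=1.7321, r_2=1.9319, r_3=0.5176, r_4=1.0000 — all match ✓
Only this pose fits every beam.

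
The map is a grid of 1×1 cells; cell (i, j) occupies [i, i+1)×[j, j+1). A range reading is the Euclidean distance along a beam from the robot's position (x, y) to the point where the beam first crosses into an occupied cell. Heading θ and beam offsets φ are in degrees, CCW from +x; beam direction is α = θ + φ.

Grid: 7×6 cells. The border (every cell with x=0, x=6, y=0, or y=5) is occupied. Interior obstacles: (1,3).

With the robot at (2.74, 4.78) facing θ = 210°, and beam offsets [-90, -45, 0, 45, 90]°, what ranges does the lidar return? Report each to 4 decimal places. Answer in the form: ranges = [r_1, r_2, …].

beam 1: φ=-90°, α=120°
  direction (-0.5000, 0.8660); cell (2,4); t to first gridline: x 1.4800, y 0.2540 (then +2.0000 / +1.1547)
    (2,5) via y @ 0.2540  # hit
  → r_1 = 0.2540
beam 2: φ=-45°, α=165°
  direction (-0.9659, 0.2588); cell (2,4); t to first gridline: x 0.7661, y 0.8500 (then +1.0353 / +3.8637)
    (1,4) via x @ 0.7661
    (1,5) via y @ 0.8500  # hit
  → r_2 = 0.8500
beam 3: φ=0°, α=210°
  direction (-0.8660, -0.5000); cell (2,4); t to first gridline: x 0.8545, y 1.5600 (then +1.1547 / +2.0000)
    (1,4) via x @ 0.8545
    (1,3) via y @ 1.5600  # hit
  → r_3 = 1.5600
beam 4: φ=45°, α=255°
  direction (-0.2588, -0.9659); cell (2,4); t to first gridline: x 2.8591, y 0.8075 (then +3.8637 / +1.0353)
    (2,3) via y @ 0.8075
    (2,2) via y @ 1.8428
    (1,2) via x @ 2.8591
    (1,1) via y @ 2.8781
    (1,0) via y @ 3.9133  # hit
  → r_4 = 3.9133
beam 5: φ=90°, α=300°
  direction (0.5000, -0.8660); cell (2,4); t to first gridline: x 0.5200, y 0.9007 (then +2.0000 / +1.1547)
    (3,4) via x @ 0.5200
    (3,3) via y @ 0.9007
    (3,2) via y @ 2.0554
    (4,2) via x @ 2.5200
    (4,1) via y @ 3.2101
    (4,0) via y @ 4.3648  # hit
  → r_5 = 4.3648

ranges = [0.2540, 0.8500, 1.5600, 3.9133, 4.3648]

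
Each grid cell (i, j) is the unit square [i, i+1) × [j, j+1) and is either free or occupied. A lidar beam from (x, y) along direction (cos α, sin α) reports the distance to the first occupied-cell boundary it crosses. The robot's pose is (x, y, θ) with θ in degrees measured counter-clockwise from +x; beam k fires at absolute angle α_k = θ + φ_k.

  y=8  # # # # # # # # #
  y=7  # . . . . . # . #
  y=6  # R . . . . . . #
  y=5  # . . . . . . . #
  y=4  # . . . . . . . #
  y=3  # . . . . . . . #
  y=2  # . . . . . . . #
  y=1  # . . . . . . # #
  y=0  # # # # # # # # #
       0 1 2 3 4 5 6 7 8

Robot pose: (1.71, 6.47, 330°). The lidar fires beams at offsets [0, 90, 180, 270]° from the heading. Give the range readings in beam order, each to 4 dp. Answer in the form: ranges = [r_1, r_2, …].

beam 1: φ=0°, α=330°
  d=(0.8660,-0.5000)  start (1,6)  tX=0.3349 tY=0.9400  stride 1/|dx|=1.1547 1/|dy|=2.0000
    cross x-line → (2,6), t=0.3349
    cross y-line → (2,5), t=0.9400
    cross x-line → (3,5), t=1.4896
    cross x-line → (4,5), t=2.6443
    cross y-line → (4,4), t=2.9400
    cross x-line → (5,4), t=3.7990
    cross y-line → (5,3), t=4.9400
    cross x-line → (6,3), t=4.9537
    cross x-line → (7,3), t=6.1084
    cross y-line → (7,2), t=6.9400
    cross x-line → (8,2), t=7.2631 (wall)
  → r_1 = 7.2631
beam 2: φ=90°, α=60°
  d=(0.5000,0.8660)  start (1,6)  tX=0.5800 tY=0.6120  stride 1/|dx|=2.0000 1/|dy|=1.1547
    cross x-line → (2,6), t=0.5800
    cross y-line → (2,7), t=0.6120
    cross y-line → (2,8), t=1.7667 (wall)
  → r_2 = 1.7667
beam 3: φ=180°, α=150°
  d=(-0.8660,0.5000)  start (1,6)  tX=0.8198 tY=1.0600  stride 1/|dx|=1.1547 1/|dy|=2.0000
    cross x-line → (0,6), t=0.8198 (wall)
  → r_3 = 0.8198
beam 4: φ=270°, α=240°
  d=(-0.5000,-0.8660)  start (1,6)  tX=1.4200 tY=0.5427  stride 1/|dx|=2.0000 1/|dy|=1.1547
    cross y-line → (1,5), t=0.5427
    cross x-line → (0,5), t=1.4200 (wall)
  → r_4 = 1.4200

ranges = [7.2631, 1.7667, 0.8198, 1.4200]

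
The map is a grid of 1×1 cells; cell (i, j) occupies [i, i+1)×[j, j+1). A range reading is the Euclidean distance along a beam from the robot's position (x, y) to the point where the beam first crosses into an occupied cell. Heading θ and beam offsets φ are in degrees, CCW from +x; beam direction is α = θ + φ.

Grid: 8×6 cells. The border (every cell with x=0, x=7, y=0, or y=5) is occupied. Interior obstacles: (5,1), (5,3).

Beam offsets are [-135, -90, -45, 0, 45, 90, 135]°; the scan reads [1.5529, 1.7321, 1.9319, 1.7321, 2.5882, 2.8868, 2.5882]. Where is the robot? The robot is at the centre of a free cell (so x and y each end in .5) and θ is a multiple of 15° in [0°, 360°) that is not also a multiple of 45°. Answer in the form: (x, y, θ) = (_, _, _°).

Enumerate (i+0.5, j+0.5, θ) over the 22 free cells and 16 admissible headings. For each, cast all 7 beams and compare to the given ranges.
  (5.5, 4.5, 60°): beam 1 = 0.5176 ≠ 1.5529 ✗
  (3.5, 3.5, 210°): beam 3 = 2.5882 ≠ 1.9319 ✗
  (1.5, 3.5, 240°): beam 2 = 0.5774 ≠ 1.7321 ✗
  (6.5, 3.5, 300°): beam 1 = 0.5176 ≠ 1.5529 ✗
  …
  (3.5, 2.5, 30°): r_1=1.5529, r_2=1.7321, r_3=1.9319, r_4=1.7321, r_5=2.5882, r_6=2.8868, r_7=2.5882 — all match ✓
No second candidate reproduces the full scan.

(x, y, θ) = (3.5, 2.5, 30°)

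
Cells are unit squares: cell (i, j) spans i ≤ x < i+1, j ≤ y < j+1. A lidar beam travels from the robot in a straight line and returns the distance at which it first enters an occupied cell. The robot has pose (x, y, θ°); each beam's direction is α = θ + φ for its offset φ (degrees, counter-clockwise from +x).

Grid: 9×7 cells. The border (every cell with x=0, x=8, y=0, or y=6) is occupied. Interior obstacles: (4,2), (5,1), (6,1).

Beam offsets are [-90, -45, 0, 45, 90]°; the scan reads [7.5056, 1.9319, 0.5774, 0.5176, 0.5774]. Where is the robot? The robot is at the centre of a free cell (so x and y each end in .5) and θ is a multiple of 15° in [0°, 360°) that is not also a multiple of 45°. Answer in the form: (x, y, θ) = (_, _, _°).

(x, y, θ) = (1.5, 5.5, 60°)

Enumerate (i+0.5, j+0.5, θ) over the 32 free cells and 16 admissible headings. For each, cast all 5 beams and compare to the given ranges.
  (6.5, 3.5, 150°): beam 1 = 2.8868 ≠ 7.5056 ✗
  (2.5, 1.5, 285°): beam 1 = 1.5529 ≠ 7.5056 ✗
  (6.5, 3.5, 120°): beam 1 = 1.7321 ≠ 7.5056 ✗
  …
  (1.5, 5.5, 60°): r_1=7.5056, r_2=1.9319, r_3=0.5774, r_4=0.5176, r_5=0.5774 — all match ✓
No second candidate reproduces the full scan.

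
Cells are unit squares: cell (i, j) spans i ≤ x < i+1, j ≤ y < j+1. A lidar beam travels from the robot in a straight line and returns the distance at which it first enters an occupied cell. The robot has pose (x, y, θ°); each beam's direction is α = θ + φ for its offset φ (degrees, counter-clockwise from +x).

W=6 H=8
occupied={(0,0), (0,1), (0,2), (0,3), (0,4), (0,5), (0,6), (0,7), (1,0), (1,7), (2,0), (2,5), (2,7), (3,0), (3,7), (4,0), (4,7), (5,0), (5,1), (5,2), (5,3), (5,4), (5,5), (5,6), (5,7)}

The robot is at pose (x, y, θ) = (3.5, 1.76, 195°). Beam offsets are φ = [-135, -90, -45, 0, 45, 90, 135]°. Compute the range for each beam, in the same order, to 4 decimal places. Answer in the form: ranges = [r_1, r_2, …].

beam 1: φ=-135°, α=60°
  d=(0.5000,0.8660)  start (3,1)  tX=1.0000 tY=0.2771  stride 1/|dx|=2.0000 1/|dy|=1.1547
    cross y-line → (3,2), t=0.2771
    cross x-line → (4,2), t=1.0000
    cross y-line → (4,3), t=1.4318
    cross y-line → (4,4), t=2.5865
    cross x-line → (5,4), t=3.0000 (wall)
  → r_1 = 3.0000
beam 2: φ=-90°, α=105°
  d=(-0.2588,0.9659)  start (3,1)  tX=1.9319 tY=0.2485  stride 1/|dx|=3.8637 1/|dy|=1.0353
    cross y-line → (3,2), t=0.2485
    cross y-line → (3,3), t=1.2837
    cross x-line → (2,3), t=1.9319
    cross y-line → (2,4), t=2.3190
    cross y-line → (2,5), t=3.3543 (wall)
  → r_2 = 3.3543
beam 3: φ=-45°, α=150°
  d=(-0.8660,0.5000)  start (3,1)  tX=0.5774 tY=0.4800  stride 1/|dx|=1.1547 1/|dy|=2.0000
    cross y-line → (3,2), t=0.4800
    cross x-line → (2,2), t=0.5774
    cross x-line → (1,2), t=1.7321
    cross y-line → (1,3), t=2.4800
    cross x-line → (0,3), t=2.8868 (wall)
  → r_3 = 2.8868
beam 4: φ=0°, α=195°
  d=(-0.9659,-0.2588)  start (3,1)  tX=0.5176 tY=2.9364  stride 1/|dx|=1.0353 1/|dy|=3.8637
    cross x-line → (2,1), t=0.5176
    cross x-line → (1,1), t=1.5529
    cross x-line → (0,1), t=2.5882 (wall)
  → r_4 = 2.5882
beam 5: φ=45°, α=240°
  d=(-0.5000,-0.8660)  start (3,1)  tX=1.0000 tY=0.8776  stride 1/|dx|=2.0000 1/|dy|=1.1547
    cross y-line → (3,0), t=0.8776 (wall)
  → r_5 = 0.8776
beam 6: φ=90°, α=285°
  d=(0.2588,-0.9659)  start (3,1)  tX=1.9319 tY=0.7868  stride 1/|dx|=3.8637 1/|dy|=1.0353
    cross y-line → (3,0), t=0.7868 (wall)
  → r_6 = 0.7868
beam 7: φ=135°, α=330°
  d=(0.8660,-0.5000)  start (3,1)  tX=0.5774 tY=1.5200  stride 1/|dx|=1.1547 1/|dy|=2.0000
    cross x-line → (4,1), t=0.5774
    cross y-line → (4,0), t=1.5200 (wall)
  → r_7 = 1.5200

ranges = [3.0000, 3.3543, 2.8868, 2.5882, 0.8776, 0.7868, 1.5200]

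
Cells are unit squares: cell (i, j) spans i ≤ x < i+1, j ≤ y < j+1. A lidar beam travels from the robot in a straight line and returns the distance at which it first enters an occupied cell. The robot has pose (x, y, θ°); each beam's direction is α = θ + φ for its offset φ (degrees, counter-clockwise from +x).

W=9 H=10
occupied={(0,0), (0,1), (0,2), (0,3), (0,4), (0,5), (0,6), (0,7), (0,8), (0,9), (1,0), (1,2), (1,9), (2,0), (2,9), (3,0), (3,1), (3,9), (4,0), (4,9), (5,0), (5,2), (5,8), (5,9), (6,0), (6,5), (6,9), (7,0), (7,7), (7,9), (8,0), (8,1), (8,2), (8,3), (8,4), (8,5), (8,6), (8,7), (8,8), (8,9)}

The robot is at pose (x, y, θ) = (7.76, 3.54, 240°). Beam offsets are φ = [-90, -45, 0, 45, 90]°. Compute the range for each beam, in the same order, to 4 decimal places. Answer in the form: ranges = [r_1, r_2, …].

ranges = [7.8058, 2.0864, 2.9329, 0.9273, 0.2771]

beam 1: φ=-90°, α=150°
  direction (-0.8660, 0.5000); cell (7,3); t to first gridline: x 0.8776, y 0.9200 (then +1.1547 / +2.0000)
    (6,3) via x @ 0.8776
    (6,4) via y @ 0.9200
    (5,4) via x @ 2.0323
    (5,5) via y @ 2.9200
    (4,5) via x @ 3.1870
    (3,5) via x @ 4.3417
    (3,6) via y @ 4.9200
    (2,6) via x @ 5.4964
    (1,6) via x @ 6.6511
    (1,7) via y @ 6.9200
    (0,7) via x @ 7.8058  # hit
  → r_1 = 7.8058
beam 2: φ=-45°, α=195°
  direction (-0.9659, -0.2588); cell (7,3); t to first gridline: x 0.7868, y 2.0864 (then +1.0353 / +3.8637)
    (6,3) via x @ 0.7868
    (5,3) via x @ 1.8221
    (5,2) via y @ 2.0864  # hit
  → r_2 = 2.0864
beam 3: φ=0°, α=240°
  direction (-0.5000, -0.8660); cell (7,3); t to first gridline: x 1.5200, y 0.6235 (then +2.0000 / +1.1547)
    (7,2) via y @ 0.6235
    (6,2) via x @ 1.5200
    (6,1) via y @ 1.7782
    (6,0) via y @ 2.9329  # hit
  → r_3 = 2.9329
beam 4: φ=45°, α=285°
  direction (0.2588, -0.9659); cell (7,3); t to first gridline: x 0.9273, y 0.5590 (then +3.8637 / +1.0353)
    (7,2) via y @ 0.5590
    (8,2) via x @ 0.9273  # hit
  → r_4 = 0.9273
beam 5: φ=90°, α=330°
  direction (0.8660, -0.5000); cell (7,3); t to first gridline: x 0.2771, y 1.0800 (then +1.1547 / +2.0000)
    (8,3) via x @ 0.2771  # hit
  → r_5 = 0.2771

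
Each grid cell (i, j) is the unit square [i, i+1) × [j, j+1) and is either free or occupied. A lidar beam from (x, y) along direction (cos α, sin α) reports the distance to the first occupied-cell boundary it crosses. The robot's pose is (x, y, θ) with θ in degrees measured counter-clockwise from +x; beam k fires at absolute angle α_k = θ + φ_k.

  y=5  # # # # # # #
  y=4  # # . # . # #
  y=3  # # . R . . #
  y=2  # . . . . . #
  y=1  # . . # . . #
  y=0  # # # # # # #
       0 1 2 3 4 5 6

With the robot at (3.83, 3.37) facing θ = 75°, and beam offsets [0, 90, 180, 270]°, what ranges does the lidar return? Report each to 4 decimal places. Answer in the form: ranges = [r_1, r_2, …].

beam 1: φ=0°, α=75°
  d=(0.2588,0.9659)  start (3,3)  tX=0.6568 tY=0.6522  stride 1/|dx|=3.8637 1/|dy|=1.0353
    cross y-line → (3,4), t=0.6522 (wall)
  → r_1 = 0.6522
beam 2: φ=90°, α=165°
  d=(-0.9659,0.2588)  start (3,3)  tX=0.8593 tY=2.4341  stride 1/|dx|=1.0353 1/|dy|=3.8637
    cross x-line → (2,3), t=0.8593
    cross x-line → (1,3), t=1.8946 (wall)
  → r_2 = 1.8946
beam 3: φ=180°, α=255°
  d=(-0.2588,-0.9659)  start (3,3)  tX=3.2069 tY=0.3831  stride 1/|dx|=3.8637 1/|dy|=1.0353
    cross y-line → (3,2), t=0.3831
    cross y-line → (3,1), t=1.4183 (wall)
  → r_3 = 1.4183
beam 4: φ=270°, α=345°
  d=(0.9659,-0.2588)  start (3,3)  tX=0.1760 tY=1.4296  stride 1/|dx|=1.0353 1/|dy|=3.8637
    cross x-line → (4,3), t=0.1760
    cross x-line → (5,3), t=1.2113
    cross y-line → (5,2), t=1.4296
    cross x-line → (6,2), t=2.2465 (wall)
  → r_4 = 2.2465

ranges = [0.6522, 1.8946, 1.4183, 2.2465]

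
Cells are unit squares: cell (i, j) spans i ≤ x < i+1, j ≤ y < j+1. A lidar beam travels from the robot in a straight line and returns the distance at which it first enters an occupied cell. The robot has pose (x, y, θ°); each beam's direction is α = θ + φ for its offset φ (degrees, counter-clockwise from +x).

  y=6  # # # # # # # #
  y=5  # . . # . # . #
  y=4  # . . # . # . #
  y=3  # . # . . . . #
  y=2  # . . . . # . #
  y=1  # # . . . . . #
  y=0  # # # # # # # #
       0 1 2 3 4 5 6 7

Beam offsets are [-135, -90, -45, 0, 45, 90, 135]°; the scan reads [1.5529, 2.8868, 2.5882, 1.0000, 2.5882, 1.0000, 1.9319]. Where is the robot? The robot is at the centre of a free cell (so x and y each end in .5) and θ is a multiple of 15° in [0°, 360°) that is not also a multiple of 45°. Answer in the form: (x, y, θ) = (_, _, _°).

(x, y, θ) = (4.5, 3.5, 330°)

Enumerate (i+0.5, j+0.5, θ) over the 23 free cells and 16 admissible headings. For each, cast all 7 beams and compare to the given ranges.
  (5.5, 1.5, 210°): beam 1 = 0.5176 ≠ 1.5529 ✗
  (3.5, 1.5, 165°): beam 1 = 1.7321 ≠ 1.5529 ✗
  (6.5, 4.5, 285°): beam 1 = 0.5774 ≠ 1.5529 ✗
  (3.5, 1.5, 150°): beam 1 = 1.9319 ≠ 1.5529 ✗
  (1.5, 2.5, 345°): beam 1 = 0.5774 ≠ 1.5529 ✗
  …
  (4.5, 3.5, 330°): r_1=1.5529, r_2=2.8868, r_3=2.5882, r_4=1.0000, r_5=2.5882, r_6=1.0000, r_7=1.9319 — all match ✓
Unique over the lattice → pose = (4.5, 3.5, 330°).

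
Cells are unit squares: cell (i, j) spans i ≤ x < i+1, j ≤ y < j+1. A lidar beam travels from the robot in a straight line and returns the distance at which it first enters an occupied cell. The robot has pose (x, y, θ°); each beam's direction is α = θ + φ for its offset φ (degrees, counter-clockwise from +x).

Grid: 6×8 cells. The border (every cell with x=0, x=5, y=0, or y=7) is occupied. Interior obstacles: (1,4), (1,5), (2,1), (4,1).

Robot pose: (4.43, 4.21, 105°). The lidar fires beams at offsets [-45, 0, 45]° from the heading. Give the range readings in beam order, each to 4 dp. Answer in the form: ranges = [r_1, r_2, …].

beam 1: φ=-45°, α=60°
  dir = (cos 60°, sin 60°) = (0.5000, 0.8660); from cell (4,4)
  next x-line at t=1.1400, next y-line at t=0.9122; Δt_x=2.0000, Δt_y=1.1547
    y: enter (4,5) at t=0.9122
    x: enter (5,5) at t=1.1400 ← occupied
  → r_1 = 1.1400
beam 2: φ=0°, α=105°
  dir = (cos 105°, sin 105°) = (-0.2588, 0.9659); from cell (4,4)
  next x-line at t=1.6614, next y-line at t=0.8179; Δt_x=3.8637, Δt_y=1.0353
    y: enter (4,5) at t=0.8179
    x: enter (3,5) at t=1.6614
    y: enter (3,6) at t=1.8531
    y: enter (3,7) at t=2.8884 ← occupied
  → r_2 = 2.8884
beam 3: φ=45°, α=150°
  dir = (cos 150°, sin 150°) = (-0.8660, 0.5000); from cell (4,4)
  next x-line at t=0.4965, next y-line at t=1.5800; Δt_x=1.1547, Δt_y=2.0000
    x: enter (3,4) at t=0.4965
    y: enter (3,5) at t=1.5800
    x: enter (2,5) at t=1.6512
    x: enter (1,5) at t=2.8059 ← occupied
  → r_3 = 2.8059

ranges = [1.1400, 2.8884, 2.8059]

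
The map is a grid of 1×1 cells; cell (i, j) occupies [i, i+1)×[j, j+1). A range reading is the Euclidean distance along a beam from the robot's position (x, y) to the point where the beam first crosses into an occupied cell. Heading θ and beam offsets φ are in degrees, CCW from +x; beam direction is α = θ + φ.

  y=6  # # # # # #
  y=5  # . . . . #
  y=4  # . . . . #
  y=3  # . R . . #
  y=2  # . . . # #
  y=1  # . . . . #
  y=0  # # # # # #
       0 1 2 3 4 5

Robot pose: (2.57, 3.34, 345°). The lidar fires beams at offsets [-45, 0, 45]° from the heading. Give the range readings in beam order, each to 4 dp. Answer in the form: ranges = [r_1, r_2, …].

ranges = [2.7020, 1.4804, 2.8059]

beam 1: φ=-45°, α=300°
  dir = (cos 300°, sin 300°) = (0.5000, -0.8660); from cell (2,3)
  next x-line at t=0.8600, next y-line at t=0.3926; Δt_x=2.0000, Δt_y=1.1547
    y: enter (2,2) at t=0.3926
    x: enter (3,2) at t=0.8600
    y: enter (3,1) at t=1.5473
    y: enter (3,0) at t=2.7020 ← occupied
  → r_1 = 2.7020
beam 2: φ=0°, α=345°
  dir = (cos 345°, sin 345°) = (0.9659, -0.2588); from cell (2,3)
  next x-line at t=0.4452, next y-line at t=1.3137; Δt_x=1.0353, Δt_y=3.8637
    x: enter (3,3) at t=0.4452
    y: enter (3,2) at t=1.3137
    x: enter (4,2) at t=1.4804 ← occupied
  → r_2 = 1.4804
beam 3: φ=45°, α=30°
  dir = (cos 30°, sin 30°) = (0.8660, 0.5000); from cell (2,3)
  next x-line at t=0.4965, next y-line at t=1.3200; Δt_x=1.1547, Δt_y=2.0000
    x: enter (3,3) at t=0.4965
    y: enter (3,4) at t=1.3200
    x: enter (4,4) at t=1.6512
    x: enter (5,4) at t=2.8059 ← occupied
  → r_3 = 2.8059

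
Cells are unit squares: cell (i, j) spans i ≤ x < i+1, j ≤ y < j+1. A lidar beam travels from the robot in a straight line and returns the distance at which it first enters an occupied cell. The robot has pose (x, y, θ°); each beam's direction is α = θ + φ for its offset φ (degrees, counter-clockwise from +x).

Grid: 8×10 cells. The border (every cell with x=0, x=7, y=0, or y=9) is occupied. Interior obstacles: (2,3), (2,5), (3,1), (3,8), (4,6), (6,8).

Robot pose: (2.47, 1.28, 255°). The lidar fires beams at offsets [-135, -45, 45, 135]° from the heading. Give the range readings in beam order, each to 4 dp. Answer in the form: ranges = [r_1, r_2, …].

ranges = [2.9400, 0.5600, 0.3233, 0.6120]

beam 1: φ=-135°, α=120°
  cosα=-0.5000 sinα=0.8660 | (2,1) | tMaxX 0.9400 tMaxY 0.8314 | tΔX 2.0000 tΔY 1.1547
    t=0.8314 [y] (2,2)
    t=0.9400 [x] (1,2)
    t=1.9861 [y] (1,3)
    t=2.9400 [x] (0,3) — stop
  → r_1 = 2.9400
beam 2: φ=-45°, α=210°
  cosα=-0.8660 sinα=-0.5000 | (2,1) | tMaxX 0.5427 tMaxY 0.5600 | tΔX 1.1547 tΔY 2.0000
    t=0.5427 [x] (1,1)
    t=0.5600 [y] (1,0) — stop
  → r_2 = 0.5600
beam 3: φ=45°, α=300°
  cosα=0.5000 sinα=-0.8660 | (2,1) | tMaxX 1.0600 tMaxY 0.3233 | tΔX 2.0000 tΔY 1.1547
    t=0.3233 [y] (2,0) — stop
  → r_3 = 0.3233
beam 4: φ=135°, α=30°
  cosα=0.8660 sinα=0.5000 | (2,1) | tMaxX 0.6120 tMaxY 1.4400 | tΔX 1.1547 tΔY 2.0000
    t=0.6120 [x] (3,1) — stop
  → r_4 = 0.6120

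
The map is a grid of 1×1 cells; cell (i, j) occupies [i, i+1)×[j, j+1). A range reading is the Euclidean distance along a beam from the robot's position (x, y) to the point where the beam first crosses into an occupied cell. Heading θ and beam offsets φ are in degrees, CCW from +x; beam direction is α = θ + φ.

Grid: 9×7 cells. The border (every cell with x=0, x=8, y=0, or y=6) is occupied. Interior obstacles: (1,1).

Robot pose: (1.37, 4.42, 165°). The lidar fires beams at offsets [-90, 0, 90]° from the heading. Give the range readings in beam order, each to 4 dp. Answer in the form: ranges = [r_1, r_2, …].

ranges = [1.6357, 0.3831, 1.4296]

beam 1: φ=-90°, α=75°
  dir = (cos 75°, sin 75°) = (0.2588, 0.9659); from cell (1,4)
  next x-line at t=2.4341, next y-line at t=0.6005; Δt_x=3.8637, Δt_y=1.0353
    y: enter (1,5) at t=0.6005
    y: enter (1,6) at t=1.6357 ← occupied
  → r_1 = 1.6357
beam 2: φ=0°, α=165°
  dir = (cos 165°, sin 165°) = (-0.9659, 0.2588); from cell (1,4)
  next x-line at t=0.3831, next y-line at t=2.2409; Δt_x=1.0353, Δt_y=3.8637
    x: enter (0,4) at t=0.3831 ← occupied
  → r_2 = 0.3831
beam 3: φ=90°, α=255°
  dir = (cos 255°, sin 255°) = (-0.2588, -0.9659); from cell (1,4)
  next x-line at t=1.4296, next y-line at t=0.4348; Δt_x=3.8637, Δt_y=1.0353
    y: enter (1,3) at t=0.4348
    x: enter (0,3) at t=1.4296 ← occupied
  → r_3 = 1.4296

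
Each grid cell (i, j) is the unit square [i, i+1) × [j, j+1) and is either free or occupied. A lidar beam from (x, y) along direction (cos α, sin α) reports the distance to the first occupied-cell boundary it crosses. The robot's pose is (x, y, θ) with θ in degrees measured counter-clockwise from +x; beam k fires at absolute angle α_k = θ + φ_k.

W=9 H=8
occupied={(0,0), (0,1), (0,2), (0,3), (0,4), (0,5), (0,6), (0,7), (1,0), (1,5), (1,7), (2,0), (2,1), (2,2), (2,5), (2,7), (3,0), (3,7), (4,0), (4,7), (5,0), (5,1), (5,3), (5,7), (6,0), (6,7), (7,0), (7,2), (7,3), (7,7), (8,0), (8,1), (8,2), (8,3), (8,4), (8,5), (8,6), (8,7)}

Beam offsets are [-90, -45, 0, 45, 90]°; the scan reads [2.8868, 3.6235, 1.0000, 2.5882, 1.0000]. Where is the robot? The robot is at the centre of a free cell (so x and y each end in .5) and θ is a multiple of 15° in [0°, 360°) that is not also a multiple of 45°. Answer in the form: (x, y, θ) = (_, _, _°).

Enumerate (i+0.5, j+0.5, θ) over the 34 free cells and 16 admissible headings. For each, cast all 5 beams and compare to the given ranges.
  (6.5, 5.5, 60°): beam 1 = 1.7321 ≠ 2.8868 ✗
  (7.5, 5.5, 255°): beam 1 = 5.7956 ≠ 2.8868 ✗
  (2.5, 4.5, 75°): beam 1 = 2.5882 ≠ 2.8868 ✗
  (3.5, 5.5, 60°): beam 1 = 4.0415 ≠ 2.8868 ✗
  (4.5, 6.5, 210°): beam 1 = 0.5774 ≠ 2.8868 ✗
  …
  (6.5, 4.5, 210°): r_1=2.8868, r_2=3.6235, r_3=1.0000, r_4=2.5882, r_5=1.0000 — all match ✓
No second candidate reproduces the full scan.

(x, y, θ) = (6.5, 4.5, 210°)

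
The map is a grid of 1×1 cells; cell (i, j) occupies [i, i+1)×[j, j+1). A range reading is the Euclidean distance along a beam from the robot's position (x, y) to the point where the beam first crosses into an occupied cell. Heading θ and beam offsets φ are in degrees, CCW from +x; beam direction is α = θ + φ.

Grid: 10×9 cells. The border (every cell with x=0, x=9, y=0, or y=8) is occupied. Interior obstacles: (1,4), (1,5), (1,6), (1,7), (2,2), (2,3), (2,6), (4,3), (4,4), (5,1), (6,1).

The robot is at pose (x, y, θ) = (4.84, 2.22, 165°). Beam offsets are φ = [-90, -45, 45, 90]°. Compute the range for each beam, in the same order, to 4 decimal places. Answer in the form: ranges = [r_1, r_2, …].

beam 1: φ=-90°, α=75°
  cosα=0.2588 sinα=0.9659 | (4,2) | tMaxX 0.6182 tMaxY 0.8075 | tΔX 3.8637 tΔY 1.0353
    t=0.6182 [x] (5,2)
    t=0.8075 [y] (5,3)
    t=1.8428 [y] (5,4)
    t=2.8781 [y] (5,5)
    t=3.9133 [y] (5,6)
    t=4.4819 [x] (6,6)
    t=4.9486 [y] (6,7)
    t=5.9839 [y] (6,8) — stop
  → r_1 = 5.9839
beam 2: φ=-45°, α=120°
  cosα=-0.5000 sinα=0.8660 | (4,2) | tMaxX 1.6800 tMaxY 0.9007 | tΔX 2.0000 tΔY 1.1547
    t=0.9007 [y] (4,3) — stop
  → r_2 = 0.9007
beam 3: φ=45°, α=210°
  cosα=-0.8660 sinα=-0.5000 | (4,2) | tMaxX 0.9699 tMaxY 0.4400 | tΔX 1.1547 tΔY 2.0000
    t=0.4400 [y] (4,1)
    t=0.9699 [x] (3,1)
    t=2.1246 [x] (2,1)
    t=2.4400 [y] (2,0) — stop
  → r_3 = 2.4400
beam 4: φ=90°, α=255°
  cosα=-0.2588 sinα=-0.9659 | (4,2) | tMaxX 3.2455 tMaxY 0.2278 | tΔX 3.8637 tΔY 1.0353
    t=0.2278 [y] (4,1)
    t=1.2630 [y] (4,0) — stop
  → r_4 = 1.2630

ranges = [5.9839, 0.9007, 2.4400, 1.2630]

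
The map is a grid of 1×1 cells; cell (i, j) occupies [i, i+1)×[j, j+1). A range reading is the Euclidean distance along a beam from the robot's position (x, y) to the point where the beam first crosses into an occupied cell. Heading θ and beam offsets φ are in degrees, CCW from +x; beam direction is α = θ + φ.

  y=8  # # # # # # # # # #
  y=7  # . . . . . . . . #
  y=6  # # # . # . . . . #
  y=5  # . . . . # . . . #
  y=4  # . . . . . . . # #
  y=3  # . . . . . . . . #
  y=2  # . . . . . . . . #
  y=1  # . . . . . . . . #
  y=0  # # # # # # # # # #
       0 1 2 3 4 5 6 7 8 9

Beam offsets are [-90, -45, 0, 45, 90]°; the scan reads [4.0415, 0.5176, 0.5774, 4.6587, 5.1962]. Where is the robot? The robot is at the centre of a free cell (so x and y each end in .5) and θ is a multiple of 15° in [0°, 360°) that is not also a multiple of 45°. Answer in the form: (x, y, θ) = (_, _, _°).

Enumerate (i+0.5, j+0.5, θ) over the 51 free cells and 16 admissible headings. For each, cast all 5 beams and compare to the given ranges.
  (7.5, 5.5, 120°): beam 1 = 1.7321 ≠ 4.0415 ✗
  (1.5, 7.5, 150°): beam 1 = 0.5774 ≠ 4.0415 ✗
  (8.5, 7.5, 150°): beam 1 = 0.5774 ≠ 4.0415 ✗
  (1.5, 1.5, 255°): beam 1 = 0.5176 ≠ 4.0415 ✗
  …
  (5.5, 4.5, 120°): r_1=4.0415, r_2=0.5176, r_3=0.5774, r_4=4.6587, r_5=5.1962 — all match ✓
Unique over the lattice → pose = (5.5, 4.5, 120°).

(x, y, θ) = (5.5, 4.5, 120°)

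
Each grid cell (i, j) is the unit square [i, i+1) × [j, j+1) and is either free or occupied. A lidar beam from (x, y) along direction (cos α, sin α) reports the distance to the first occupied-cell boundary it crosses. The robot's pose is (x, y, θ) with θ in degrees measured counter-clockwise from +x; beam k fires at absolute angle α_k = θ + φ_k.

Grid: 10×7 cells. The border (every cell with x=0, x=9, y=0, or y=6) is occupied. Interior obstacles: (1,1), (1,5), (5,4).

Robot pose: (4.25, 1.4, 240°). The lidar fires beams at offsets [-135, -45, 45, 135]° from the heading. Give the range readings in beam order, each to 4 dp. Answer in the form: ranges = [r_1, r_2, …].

beam 1: φ=-135°, α=105°
  cosα=-0.2588 sinα=0.9659 | (4,1) | tMaxX 0.9659 tMaxY 0.6212 | tΔX 3.8637 tΔY 1.0353
    t=0.6212 [y] (4,2)
    t=0.9659 [x] (3,2)
    t=1.6564 [y] (3,3)
    t=2.6917 [y] (3,4)
    t=3.7270 [y] (3,5)
    t=4.7623 [y] (3,6) — stop
  → r_1 = 4.7623
beam 2: φ=-45°, α=195°
  cosα=-0.9659 sinα=-0.2588 | (4,1) | tMaxX 0.2588 tMaxY 1.5455 | tΔX 1.0353 tΔY 3.8637
    t=0.2588 [x] (3,1)
    t=1.2941 [x] (2,1)
    t=1.5455 [y] (2,0) — stop
  → r_2 = 1.5455
beam 3: φ=45°, α=285°
  cosα=0.2588 sinα=-0.9659 | (4,1) | tMaxX 2.8978 tMaxY 0.4141 | tΔX 3.8637 tΔY 1.0353
    t=0.4141 [y] (4,0) — stop
  → r_3 = 0.4141
beam 4: φ=135°, α=15°
  cosα=0.9659 sinα=0.2588 | (4,1) | tMaxX 0.7765 tMaxY 2.3182 | tΔX 1.0353 tΔY 3.8637
    t=0.7765 [x] (5,1)
    t=1.8117 [x] (6,1)
    t=2.3182 [y] (6,2)
    t=2.8470 [x] (7,2)
    t=3.8823 [x] (8,2)
    t=4.9176 [x] (9,2) — stop
  → r_4 = 4.9176

ranges = [4.7623, 1.5455, 0.4141, 4.9176]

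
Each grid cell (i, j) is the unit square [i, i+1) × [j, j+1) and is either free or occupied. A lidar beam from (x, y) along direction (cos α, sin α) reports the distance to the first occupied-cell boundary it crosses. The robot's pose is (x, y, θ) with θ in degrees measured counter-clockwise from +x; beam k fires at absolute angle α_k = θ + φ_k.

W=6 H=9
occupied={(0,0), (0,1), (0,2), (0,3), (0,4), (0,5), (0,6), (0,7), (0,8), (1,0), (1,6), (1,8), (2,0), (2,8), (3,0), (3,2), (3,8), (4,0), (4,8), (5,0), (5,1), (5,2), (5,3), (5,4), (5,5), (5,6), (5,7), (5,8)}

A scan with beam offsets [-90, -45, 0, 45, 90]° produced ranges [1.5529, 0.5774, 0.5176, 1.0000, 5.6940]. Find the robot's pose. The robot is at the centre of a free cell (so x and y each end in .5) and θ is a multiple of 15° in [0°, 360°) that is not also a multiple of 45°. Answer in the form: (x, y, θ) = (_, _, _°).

Candidates: 26 free-cell centres × 16 headings = 416 poses. Raycast each; keep the one whose scan matches to 4 dp.
  (4.5, 7.5, 120°): beam 1 = 0.5774 ≠ 1.5529 ✗
  (3.5, 5.5, 345°): beam 1 = 4.6587 ≠ 1.5529 ✗
  (2.5, 3.5, 255°): beam 2 = 1.7321 ≠ 0.5774 ✗
  (1.5, 7.5, 255°): beam 1 = 0.5176 ≠ 1.5529 ✗
  …
  (4.5, 2.5, 15°): r_1=1.5529, r_2=0.5774, r_3=0.5176, r_4=1.0000, r_5=5.6940 — all match ✓
Unique over the lattice → pose = (4.5, 2.5, 15°).

(x, y, θ) = (4.5, 2.5, 15°)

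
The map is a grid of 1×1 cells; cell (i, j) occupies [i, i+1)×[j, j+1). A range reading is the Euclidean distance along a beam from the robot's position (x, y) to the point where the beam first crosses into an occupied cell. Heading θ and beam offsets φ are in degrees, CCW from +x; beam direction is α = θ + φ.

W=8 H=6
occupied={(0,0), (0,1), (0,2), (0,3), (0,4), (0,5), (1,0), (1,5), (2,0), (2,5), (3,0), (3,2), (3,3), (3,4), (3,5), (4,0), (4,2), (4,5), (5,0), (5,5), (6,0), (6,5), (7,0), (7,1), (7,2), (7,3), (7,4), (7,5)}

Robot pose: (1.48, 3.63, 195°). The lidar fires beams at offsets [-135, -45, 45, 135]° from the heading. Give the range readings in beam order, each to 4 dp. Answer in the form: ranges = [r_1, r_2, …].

ranges = [1.5819, 0.5543, 0.9600, 1.7551]

beam 1: φ=-135°, α=60°
  d=(0.5000,0.8660)  start (1,3)  tX=1.0400 tY=0.4272  stride 1/|dx|=2.0000 1/|dy|=1.1547
    cross y-line → (1,4), t=0.4272
    cross x-line → (2,4), t=1.0400
    cross y-line → (2,5), t=1.5819 (wall)
  → r_1 = 1.5819
beam 2: φ=-45°, α=150°
  d=(-0.8660,0.5000)  start (1,3)  tX=0.5543 tY=0.7400  stride 1/|dx|=1.1547 1/|dy|=2.0000
    cross x-line → (0,3), t=0.5543 (wall)
  → r_2 = 0.5543
beam 3: φ=45°, α=240°
  d=(-0.5000,-0.8660)  start (1,3)  tX=0.9600 tY=0.7275  stride 1/|dx|=2.0000 1/|dy|=1.1547
    cross y-line → (1,2), t=0.7275
    cross x-line → (0,2), t=0.9600 (wall)
  → r_3 = 0.9600
beam 4: φ=135°, α=330°
  d=(0.8660,-0.5000)  start (1,3)  tX=0.6004 tY=1.2600  stride 1/|dx|=1.1547 1/|dy|=2.0000
    cross x-line → (2,3), t=0.6004
    cross y-line → (2,2), t=1.2600
    cross x-line → (3,2), t=1.7551 (wall)
  → r_4 = 1.7551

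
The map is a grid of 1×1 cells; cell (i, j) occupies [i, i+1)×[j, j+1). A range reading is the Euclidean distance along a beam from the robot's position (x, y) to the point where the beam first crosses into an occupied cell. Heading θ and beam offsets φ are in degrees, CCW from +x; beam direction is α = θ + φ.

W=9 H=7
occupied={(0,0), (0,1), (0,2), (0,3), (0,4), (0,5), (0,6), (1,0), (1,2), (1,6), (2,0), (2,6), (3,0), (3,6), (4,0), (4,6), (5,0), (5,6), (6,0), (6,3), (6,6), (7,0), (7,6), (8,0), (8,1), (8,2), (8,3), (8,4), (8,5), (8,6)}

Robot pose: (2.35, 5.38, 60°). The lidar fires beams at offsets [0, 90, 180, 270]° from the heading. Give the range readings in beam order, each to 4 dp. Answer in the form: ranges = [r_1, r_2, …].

beam 1: φ=0°, α=60°
  direction (0.5000, 0.8660); cell (2,5); t to first gridline: x 1.3000, y 0.7159 (then +2.0000 / +1.1547)
    (2,6) via y @ 0.7159  # hit
  → r_1 = 0.7159
beam 2: φ=90°, α=150°
  direction (-0.8660, 0.5000); cell (2,5); t to first gridline: x 0.4041, y 1.2400 (then +1.1547 / +2.0000)
    (1,5) via x @ 0.4041
    (1,6) via y @ 1.2400  # hit
  → r_2 = 1.2400
beam 3: φ=180°, α=240°
  direction (-0.5000, -0.8660); cell (2,5); t to first gridline: x 0.7000, y 0.4388 (then +2.0000 / +1.1547)
    (2,4) via y @ 0.4388
    (1,4) via x @ 0.7000
    (1,3) via y @ 1.5935
    (0,3) via x @ 2.7000  # hit
  → r_3 = 2.7000
beam 4: φ=270°, α=330°
  direction (0.8660, -0.5000); cell (2,5); t to first gridline: x 0.7506, y 0.7600 (then +1.1547 / +2.0000)
    (3,5) via x @ 0.7506
    (3,4) via y @ 0.7600
    (4,4) via x @ 1.9053
    (4,3) via y @ 2.7600
    (5,3) via x @ 3.0600
    (6,3) via x @ 4.2147  # hit
  → r_4 = 4.2147

ranges = [0.7159, 1.2400, 2.7000, 4.2147]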